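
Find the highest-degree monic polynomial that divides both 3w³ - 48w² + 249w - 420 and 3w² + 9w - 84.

Apply the Euclidean algorithm:
  3w³ - 48w² + 249w - 420 = (w - 19)(3w² + 9w - 84) + (504w - 2016)
  3w² + 9w - 84 = ((1/168)w + 1/24)(504w - 2016) + (0)
Last nonzero remainder: 504w - 2016. Dividing through by 504 gives the monic gcd w - 4.

w - 4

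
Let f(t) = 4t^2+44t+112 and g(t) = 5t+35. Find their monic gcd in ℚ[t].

By polynomial division,
  4t^2+44t+112 = ((4/5)t+16/5)(5t+35) + (0)
Last nonzero remainder: 5t+35. Dividing through by 5 gives the monic gcd t+7.

t+7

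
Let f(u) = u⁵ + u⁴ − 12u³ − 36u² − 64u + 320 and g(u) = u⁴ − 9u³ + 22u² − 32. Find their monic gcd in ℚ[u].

By polynomial division,
  u⁵ + u⁴ − 12u³ − 36u² − 64u + 320 = (u + 10)(u⁴ − 9u³ + 22u² − 32) + (56u³ − 256u² − 32u + 640)
  u⁴ − 9u³ + 22u² − 32 = ((1/56)u − 31/392)(56u³ − 256u² − 32u + 640) + ((114/49)u² − (684/49)u + 912/49)
  56u³ − 256u² − 32u + 640 = ((1372/57)u + 1960/57)((114/49)u² − (684/49)u + 912/49) + (0)
Last nonzero remainder: (114/49)u² − (684/49)u + 912/49. Dividing through by 114/49 gives the monic gcd u² − 6u + 8.

u² − 6u + 8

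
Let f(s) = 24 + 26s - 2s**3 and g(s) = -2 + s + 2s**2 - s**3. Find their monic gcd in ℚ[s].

Repeated division with remainder:
  -2s**3 + 26s + 24 = (2)(-s**3 + 2s**2 + s - 2) + (-4s**2 + 24s + 28)
  -s**3 + 2s**2 + s - 2 = ((1/4)s + 1)(-4s**2 + 24s + 28) + (-30s - 30)
  -4s**2 + 24s + 28 = ((2/15)s - 14/15)(-30s - 30) + (0)
Last nonzero remainder: -30s - 30. Dividing through by -30 gives the monic gcd s + 1.

1 + s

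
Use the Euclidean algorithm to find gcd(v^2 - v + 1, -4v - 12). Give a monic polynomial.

Euclidean algorithm in ℚ[v]:
  v^2 - v + 1 = (-(1/4)v + 1)(-4v - 12) + (13)
  -4v - 12 = (-(4/13)v - 12/13)(13) + (0)
The last nonzero remainder is the constant 13, so the polynomials are coprime and gcd = 1.

1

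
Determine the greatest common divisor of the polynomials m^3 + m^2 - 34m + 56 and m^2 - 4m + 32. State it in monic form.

Apply the Euclidean algorithm:
  m^3 + m^2 - 34m + 56 = (m + 5)(m^2 - 4m + 32) + (-46m - 104)
  m^2 - 4m + 32 = (-(1/46)m + 72/529)(-46m - 104) + (24416/529)
  -46m - 104 = (-(12167/12208)m - 6877/3052)(24416/529) + (0)
The last nonzero remainder is the constant 24416/529, so the polynomials are coprime and gcd = 1.

1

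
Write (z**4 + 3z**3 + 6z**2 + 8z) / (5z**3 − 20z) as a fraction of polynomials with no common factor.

(z**2 + z + 4)/(5z − 10)

Euclidean algorithm in ℚ[z]:
  z**4 + 3z**3 + 6z**2 + 8z = ((1/5)z + 3/5)(5z**3 − 20z) + (10z**2 + 20z)
  5z**3 − 20z = ((1/2)z − 1)(10z**2 + 20z) + (0)
Last nonzero remainder: 10z**2 + 20z. Dividing through by 10 gives the monic gcd z**2 + 2z.
Cancel z**2 + 2z from numerator and denominator to get the reduced form.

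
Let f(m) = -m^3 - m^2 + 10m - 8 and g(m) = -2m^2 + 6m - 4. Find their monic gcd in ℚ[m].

Euclidean algorithm in ℚ[m]:
  -m^3 - m^2 + 10m - 8 = ((1/2)m + 2)(-2m^2 + 6m - 4) + (0)
Last nonzero remainder: -2m^2 + 6m - 4. Dividing through by -2 gives the monic gcd m^2 - 3m + 2.

m^2 - 3m + 2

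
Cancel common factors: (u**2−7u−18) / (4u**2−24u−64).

Euclidean algorithm in ℚ[u]:
  u**2−7u−18 = (1/4)(4u**2−24u−64) + (−u−2)
  4u**2−24u−64 = (−4u+32)(−u−2) + (0)
Last nonzero remainder: −u−2. Dividing through by −1 gives the monic gcd u+2.
Cancel u+2 from numerator and denominator to get the reduced form.

(u−9)/(4u−32)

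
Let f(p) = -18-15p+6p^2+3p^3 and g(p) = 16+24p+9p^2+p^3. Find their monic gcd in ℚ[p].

Euclidean algorithm in ℚ[p]:
  3p^3+6p^2-15p-18 = (3)(p^3+9p^2+24p+16) + (-21p^2-87p-66)
  p^3+9p^2+24p+16 = (-(1/21)p-34/147)(-21p^2-87p-66) + ((36/49)p+36/49)
  -21p^2-87p-66 = (-(343/12)p-539/6)((36/49)p+36/49) + (0)
Last nonzero remainder: (36/49)p+36/49. Dividing through by 36/49 gives the monic gcd p+1.

1+p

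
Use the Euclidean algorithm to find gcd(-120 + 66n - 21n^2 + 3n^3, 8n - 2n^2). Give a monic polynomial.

-4 + n

Apply the Euclidean algorithm:
  3n^3 - 21n^2 + 66n - 120 = (-(3/2)n + 9/2)(-2n^2 + 8n) + (30n - 120)
  -2n^2 + 8n = (-(1/15)n)(30n - 120) + (0)
Last nonzero remainder: 30n - 120. Dividing through by 30 gives the monic gcd n - 4.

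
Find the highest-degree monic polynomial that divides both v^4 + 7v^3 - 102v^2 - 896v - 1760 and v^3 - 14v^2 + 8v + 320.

v + 4

Apply the Euclidean algorithm:
  v^4 + 7v^3 - 102v^2 - 896v - 1760 = (v + 21)(v^3 - 14v^2 + 8v + 320) + (184v^2 - 1384v - 8480)
  v^3 - 14v^2 + 8v + 320 = ((1/184)v - 149/4232)(184v^2 - 1384v - 8480) + ((2835/529)v + 11340/529)
  184v^2 - 1384v - 8480 = ((97336/2835)v - 224296/567)((2835/529)v + 11340/529) + (0)
Last nonzero remainder: (2835/529)v + 11340/529. Dividing through by 2835/529 gives the monic gcd v + 4.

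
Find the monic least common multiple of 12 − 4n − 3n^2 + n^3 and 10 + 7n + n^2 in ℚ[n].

Repeated division with remainder:
  n^3 − 3n^2 − 4n + 12 = (n − 10)(n^2 + 7n + 10) + (56n + 112)
  n^2 + 7n + 10 = ((1/56)n + 5/56)(56n + 112) + (0)
Last nonzero remainder: 56n + 112. Dividing through by 56 gives the monic gcd n + 2.
Then lcm(f, g) = f·g / gcd(f, g); expanding and making the result monic gives the answer.

60 − 8n − 19n^2 + 2n^3 + n^4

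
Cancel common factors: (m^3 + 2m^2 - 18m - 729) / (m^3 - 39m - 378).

By polynomial division,
  m^3 + 2m^2 - 18m - 729 = (m^3 - 39m - 378) + (2m^2 + 21m - 351)
  m^3 - 39m - 378 = ((1/2)m - 21/4)(2m^2 + 21m - 351) + ((987/4)m - 8883/4)
  2m^2 + 21m - 351 = ((8/987)m + 52/329)((987/4)m - 8883/4) + (0)
Last nonzero remainder: (987/4)m - 8883/4. Dividing through by 987/4 gives the monic gcd m - 9.
Cancel m - 9 from numerator and denominator to get the reduced form.

(m^2 + 11m + 81)/(m^2 + 9m + 42)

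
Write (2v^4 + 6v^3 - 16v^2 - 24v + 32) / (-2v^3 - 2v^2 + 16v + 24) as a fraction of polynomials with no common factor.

(-v^3 - v^2 + 10v - 8)/(v^2 - v - 6)

Repeated division with remainder:
  2v^4 + 6v^3 - 16v^2 - 24v + 32 = (-v - 2)(-2v^3 - 2v^2 + 16v + 24) + (-4v^2 + 32v + 80)
  -2v^3 - 2v^2 + 16v + 24 = ((1/2)v + 9/2)(-4v^2 + 32v + 80) + (-168v - 336)
  -4v^2 + 32v + 80 = ((1/42)v - 5/21)(-168v - 336) + (0)
Last nonzero remainder: -168v - 336. Dividing through by -168 gives the monic gcd v + 2.
Cancel v + 2 from numerator and denominator to get the reduced form.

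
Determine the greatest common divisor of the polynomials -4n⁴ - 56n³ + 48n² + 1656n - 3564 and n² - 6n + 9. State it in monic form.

By polynomial division,
  -4n⁴ - 56n³ + 48n² + 1656n - 3564 = (-4n² - 80n - 396)(n² - 6n + 9) + (0)
The last nonzero remainder n² - 6n + 9 is already monic.

n² - 6n + 9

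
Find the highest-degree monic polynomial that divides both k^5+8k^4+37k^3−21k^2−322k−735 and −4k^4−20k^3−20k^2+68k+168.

Euclidean algorithm in ℚ[k]:
  k^5+8k^4+37k^3−21k^2−322k−735 = (−(1/4)k−3/4)(−4k^4−20k^3−20k^2+68k+168) + (17k^3−19k^2−229k−609)
  −4k^4−20k^3−20k^2+68k+168 = (−(4/17)k−416/289)(17k^3−19k^2−229k−609) + (−(29256/289)k^2−(117024/289)k−204792/289)
  17k^3−19k^2−229k−609 = (−(4913/29256)k+8381/9752)(−(29256/289)k^2−(117024/289)k−204792/289) + (0)
Last nonzero remainder: −(29256/289)k^2−(117024/289)k−204792/289. Dividing through by −29256/289 gives the monic gcd k^2+4k+7.

k^2+4k+7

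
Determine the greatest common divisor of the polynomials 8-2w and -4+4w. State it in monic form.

1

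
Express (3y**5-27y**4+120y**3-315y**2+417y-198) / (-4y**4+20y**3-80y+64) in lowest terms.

(-3y**3+18y**2-60y+99)/(4y**2-8y-32)

Apply the Euclidean algorithm:
  3y**5-27y**4+120y**3-315y**2+417y-198 = (-(3/4)y+3)(-4y**4+20y**3-80y+64) + (60y**3-375y**2+705y-390)
  -4y**4+20y**3-80y+64 = (-(1/15)y-1/12)(60y**3-375y**2+705y-390) + ((63/4)y**2-(189/4)y+63/2)
  60y**3-375y**2+705y-390 = ((80/21)y-260/21)((63/4)y**2-(189/4)y+63/2) + (0)
Last nonzero remainder: (63/4)y**2-(189/4)y+63/2. Dividing through by 63/4 gives the monic gcd y**2-3y+2.
Cancel y**2-3y+2 from numerator and denominator to get the reduced form.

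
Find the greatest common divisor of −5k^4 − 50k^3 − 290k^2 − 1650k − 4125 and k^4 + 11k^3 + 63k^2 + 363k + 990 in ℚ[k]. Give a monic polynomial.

k^3 + 5k^2 + 33k + 165

Apply the Euclidean algorithm:
  −5k^4 − 50k^3 − 290k^2 − 1650k − 4125 = (−5)(k^4 + 11k^3 + 63k^2 + 363k + 990) + (5k^3 + 25k^2 + 165k + 825)
  k^4 + 11k^3 + 63k^2 + 363k + 990 = ((1/5)k + 6/5)(5k^3 + 25k^2 + 165k + 825) + (0)
Last nonzero remainder: 5k^3 + 25k^2 + 165k + 825. Dividing through by 5 gives the monic gcd k^3 + 5k^2 + 33k + 165.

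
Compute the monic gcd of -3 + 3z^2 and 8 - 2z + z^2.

1

Repeated division with remainder:
  3z^2 - 3 = (3)(z^2 - 2z + 8) + (6z - 27)
  z^2 - 2z + 8 = ((1/6)z + 5/12)(6z - 27) + (77/4)
  6z - 27 = ((24/77)z - 108/77)(77/4) + (0)
The last nonzero remainder is the constant 77/4, so the polynomials are coprime and gcd = 1.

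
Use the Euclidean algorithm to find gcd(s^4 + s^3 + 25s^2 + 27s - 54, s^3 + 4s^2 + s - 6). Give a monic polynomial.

s^2 + s - 2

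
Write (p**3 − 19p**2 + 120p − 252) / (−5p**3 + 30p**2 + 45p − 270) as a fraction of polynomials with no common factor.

(−p**2 + 13p − 42)/(5p**2 − 45)

Repeated division with remainder:
  p**3 − 19p**2 + 120p − 252 = (−1/5)(−5p**3 + 30p**2 + 45p − 270) + (−13p**2 + 129p − 306)
  −5p**3 + 30p**2 + 45p − 270 = ((5/13)p + 255/169)(−13p**2 + 129p − 306) + (−(5400/169)p + 32400/169)
  −13p**2 + 129p − 306 = ((2197/5400)p − 2873/1800)(−(5400/169)p + 32400/169) + (0)
Last nonzero remainder: −(5400/169)p + 32400/169. Dividing through by −5400/169 gives the monic gcd p − 6.
Cancel p − 6 from numerator and denominator to get the reduced form.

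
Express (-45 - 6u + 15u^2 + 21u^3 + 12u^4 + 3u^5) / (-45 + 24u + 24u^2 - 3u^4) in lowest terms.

(-3 - u - u^2)/(-3 + u)

By polynomial division,
  3u^5 + 12u^4 + 21u^3 + 15u^2 - 6u - 45 = (-u - 4)(-3u^4 + 24u^2 + 24u - 45) + (45u^3 + 135u^2 + 45u - 225)
  -3u^4 + 24u^2 + 24u - 45 = (-(1/15)u + 1/5)(45u^3 + 135u^2 + 45u - 225) + (0)
Last nonzero remainder: 45u^3 + 135u^2 + 45u - 225. Dividing through by 45 gives the monic gcd u^3 + 3u^2 + u - 5.
Cancel u^3 + 3u^2 + u - 5 from numerator and denominator to get the reduced form.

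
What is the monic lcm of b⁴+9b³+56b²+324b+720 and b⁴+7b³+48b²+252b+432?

b⁵+12b⁴+83b³+492b²+1692b+2160

Apply the Euclidean algorithm:
  b⁴+9b³+56b²+324b+720 = (b⁴+7b³+48b²+252b+432) + (2b³+8b²+72b+288)
  b⁴+7b³+48b²+252b+432 = ((1/2)b+3/2)(2b³+8b²+72b+288) + (0)
Last nonzero remainder: 2b³+8b²+72b+288. Dividing through by 2 gives the monic gcd b³+4b²+36b+144.
Then lcm(f, g) = f·g / gcd(f, g); expanding and making the result monic gives the answer.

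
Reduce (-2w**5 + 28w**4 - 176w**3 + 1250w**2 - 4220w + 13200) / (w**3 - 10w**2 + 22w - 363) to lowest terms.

(-2w**3 + 30w**2 - 140w + 400)/(w - 11)

By polynomial division,
  -2w**5 + 28w**4 - 176w**3 + 1250w**2 - 4220w + 13200 = (-2w**2 + 8w - 52)(w**3 - 10w**2 + 22w - 363) + (-172w**2 - 172w - 5676)
  w**3 - 10w**2 + 22w - 363 = (-(1/172)w + 11/172)(-172w**2 - 172w - 5676) + (0)
Last nonzero remainder: -172w**2 - 172w - 5676. Dividing through by -172 gives the monic gcd w**2 + w + 33.
Cancel w**2 + w + 33 from numerator and denominator to get the reduced form.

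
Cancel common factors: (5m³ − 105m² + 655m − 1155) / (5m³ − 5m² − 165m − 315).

(m² − 14m + 33)/(m² + 6m + 9)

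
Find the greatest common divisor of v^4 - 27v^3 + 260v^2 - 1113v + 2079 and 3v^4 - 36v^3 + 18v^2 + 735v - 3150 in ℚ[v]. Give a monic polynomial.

v^2 - 7v + 21

Apply the Euclidean algorithm:
  v^4 - 27v^3 + 260v^2 - 1113v + 2079 = (1/3)(3v^4 - 36v^3 + 18v^2 + 735v - 3150) + (-15v^3 + 254v^2 - 1358v + 3129)
  3v^4 - 36v^3 + 18v^2 + 735v - 3150 = (-(1/5)v - 74/75)(-15v^3 + 254v^2 - 1358v + 3129) + (-(224/75)v^2 + (1568/75)v - 1568/25)
  -15v^3 + 254v^2 - 1358v + 3129 = ((1125/224)v - 11175/224)(-(224/75)v^2 + (1568/75)v - 1568/25) + (0)
Last nonzero remainder: -(224/75)v^2 + (1568/75)v - 1568/25. Dividing through by -224/75 gives the monic gcd v^2 - 7v + 21.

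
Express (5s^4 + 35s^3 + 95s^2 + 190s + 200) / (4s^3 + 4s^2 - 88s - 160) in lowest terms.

By polynomial division,
  5s^4 + 35s^3 + 95s^2 + 190s + 200 = ((5/4)s + 15/2)(4s^3 + 4s^2 - 88s - 160) + (175s^2 + 1050s + 1400)
  4s^3 + 4s^2 - 88s - 160 = ((4/175)s - 4/35)(175s^2 + 1050s + 1400) + (0)
Last nonzero remainder: 175s^2 + 1050s + 1400. Dividing through by 175 gives the monic gcd s^2 + 6s + 8.
Cancel s^2 + 6s + 8 from numerator and denominator to get the reduced form.

(5s^2 + 5s + 25)/(4s - 20)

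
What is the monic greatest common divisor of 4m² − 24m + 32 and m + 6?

Euclidean algorithm in ℚ[m]:
  4m² − 24m + 32 = (4m − 48)(m + 6) + (320)
  m + 6 = ((1/320)m + 3/160)(320) + (0)
The last nonzero remainder is the constant 320, so the polynomials are coprime and gcd = 1.

1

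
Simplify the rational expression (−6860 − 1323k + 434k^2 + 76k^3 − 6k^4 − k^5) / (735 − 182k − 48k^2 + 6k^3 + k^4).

Apply the Euclidean algorithm:
  −k^5 − 6k^4 + 76k^3 + 434k^2 − 1323k − 6860 = (−k)(k^4 + 6k^3 − 48k^2 − 182k + 735) + (28k^3 + 252k^2 − 588k − 6860)
  k^4 + 6k^3 − 48k^2 − 182k + 735 = ((1/28)k − 3/28)(28k^3 + 252k^2 − 588k − 6860) + (0)
Last nonzero remainder: 28k^3 + 252k^2 − 588k − 6860. Dividing through by 28 gives the monic gcd k^3 + 9k^2 − 21k − 245.
Cancel k^3 + 9k^2 − 21k − 245 from numerator and denominator to get the reduced form.

(28 + 3k − k^2)/(−3 + k)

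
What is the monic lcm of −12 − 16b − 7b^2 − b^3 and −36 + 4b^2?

−36 − 36b − 5b^2 + 4b^3 + b^4

Euclidean algorithm in ℚ[b]:
  −b^3 − 7b^2 − 16b − 12 = (−(1/4)b − 7/4)(4b^2 − 36) + (−25b − 75)
  4b^2 − 36 = (−(4/25)b + 12/25)(−25b − 75) + (0)
Last nonzero remainder: −25b − 75. Dividing through by −25 gives the monic gcd b + 3.
Then lcm(f, g) = f·g / gcd(f, g); expanding and making the result monic gives the answer.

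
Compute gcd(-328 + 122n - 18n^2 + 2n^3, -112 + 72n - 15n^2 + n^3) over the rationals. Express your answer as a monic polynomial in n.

-4 + n

Euclidean algorithm in ℚ[n]:
  2n^3 - 18n^2 + 122n - 328 = (2)(n^3 - 15n^2 + 72n - 112) + (12n^2 - 22n - 104)
  n^3 - 15n^2 + 72n - 112 = ((1/12)n - 79/72)(12n^2 - 22n - 104) + ((2035/36)n - 2035/9)
  12n^2 - 22n - 104 = ((432/2035)n + 936/2035)((2035/36)n - 2035/9) + (0)
Last nonzero remainder: (2035/36)n - 2035/9. Dividing through by 2035/36 gives the monic gcd n - 4.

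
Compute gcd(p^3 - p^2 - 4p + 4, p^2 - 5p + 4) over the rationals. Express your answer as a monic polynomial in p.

By polynomial division,
  p^3 - p^2 - 4p + 4 = (p + 4)(p^2 - 5p + 4) + (12p - 12)
  p^2 - 5p + 4 = ((1/12)p - 1/3)(12p - 12) + (0)
Last nonzero remainder: 12p - 12. Dividing through by 12 gives the monic gcd p - 1.

p - 1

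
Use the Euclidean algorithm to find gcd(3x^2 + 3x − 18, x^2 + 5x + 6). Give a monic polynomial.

x + 3

By polynomial division,
  3x^2 + 3x − 18 = (3)(x^2 + 5x + 6) + (−12x − 36)
  x^2 + 5x + 6 = (−(1/12)x − 1/6)(−12x − 36) + (0)
Last nonzero remainder: −12x − 36. Dividing through by −12 gives the monic gcd x + 3.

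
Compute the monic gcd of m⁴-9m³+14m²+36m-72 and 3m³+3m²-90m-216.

m-6

Apply the Euclidean algorithm:
  m⁴-9m³+14m²+36m-72 = ((1/3)m-10/3)(3m³+3m²-90m-216) + (54m²-192m-792)
  3m³+3m²-90m-216 = ((1/18)m+41/162)(54m²-192m-792) + ((70/27)m-140/9)
  54m²-192m-792 = ((729/35)m+1782/35)((70/27)m-140/9) + (0)
Last nonzero remainder: (70/27)m-140/9. Dividing through by 70/27 gives the monic gcd m-6.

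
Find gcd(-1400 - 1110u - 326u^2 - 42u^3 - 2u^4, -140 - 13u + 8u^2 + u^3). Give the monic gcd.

By polynomial division,
  -2u^4 - 42u^3 - 326u^2 - 1110u - 1400 = (-2u - 26)(u^3 + 8u^2 - 13u - 140) + (-144u^2 - 1728u - 5040)
  u^3 + 8u^2 - 13u - 140 = (-(1/144)u + 1/36)(-144u^2 - 1728u - 5040) + (0)
Last nonzero remainder: -144u^2 - 1728u - 5040. Dividing through by -144 gives the monic gcd u^2 + 12u + 35.

35 + 12u + u^2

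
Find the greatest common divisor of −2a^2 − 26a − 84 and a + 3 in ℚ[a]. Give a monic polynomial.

1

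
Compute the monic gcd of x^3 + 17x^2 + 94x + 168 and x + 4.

Apply the Euclidean algorithm:
  x^3 + 17x^2 + 94x + 168 = (x^2 + 13x + 42)(x + 4) + (0)
The last nonzero remainder x + 4 is already monic.

x + 4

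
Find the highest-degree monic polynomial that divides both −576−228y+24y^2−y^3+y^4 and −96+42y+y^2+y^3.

48+3y+y^2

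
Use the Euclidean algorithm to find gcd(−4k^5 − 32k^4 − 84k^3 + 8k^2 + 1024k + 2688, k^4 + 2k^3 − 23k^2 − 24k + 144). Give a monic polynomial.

k^3 + 5k^2 − 8k − 48

Apply the Euclidean algorithm:
  −4k^5 − 32k^4 − 84k^3 + 8k^2 + 1024k + 2688 = (−4k − 24)(k^4 + 2k^3 − 23k^2 − 24k + 144) + (−128k^3 − 640k^2 + 1024k + 6144)
  k^4 + 2k^3 − 23k^2 − 24k + 144 = (−(1/128)k + 3/128)(−128k^3 − 640k^2 + 1024k + 6144) + (0)
Last nonzero remainder: −128k^3 − 640k^2 + 1024k + 6144. Dividing through by −128 gives the monic gcd k^3 + 5k^2 − 8k − 48.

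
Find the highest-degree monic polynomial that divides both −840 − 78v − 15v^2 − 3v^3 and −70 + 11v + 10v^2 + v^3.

Apply the Euclidean algorithm:
  −3v^3 − 15v^2 − 78v − 840 = (−3)(v^3 + 10v^2 + 11v − 70) + (15v^2 − 45v − 1050)
  v^3 + 10v^2 + 11v − 70 = ((1/15)v + 13/15)(15v^2 − 45v − 1050) + (120v + 840)
  15v^2 − 45v − 1050 = ((1/8)v − 5/4)(120v + 840) + (0)
Last nonzero remainder: 120v + 840. Dividing through by 120 gives the monic gcd v + 7.

7 + v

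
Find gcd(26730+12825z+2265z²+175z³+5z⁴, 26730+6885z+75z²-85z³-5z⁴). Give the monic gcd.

Repeated division with remainder:
  5z⁴+175z³+2265z²+12825z+26730 = (-1)(-5z⁴-85z³+75z²+6885z+26730) + (90z³+2340z²+19710z+53460)
  -5z⁴-85z³+75z²+6885z+26730 = (-(1/18)z+1/2)(90z³+2340z²+19710z+53460) + (0)
Last nonzero remainder: 90z³+2340z²+19710z+53460. Dividing through by 90 gives the monic gcd z³+26z²+219z+594.

594+219z+26z²+z³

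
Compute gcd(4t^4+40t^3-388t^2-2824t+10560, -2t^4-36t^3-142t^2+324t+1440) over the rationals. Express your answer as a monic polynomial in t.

t^2+7t-30

Apply the Euclidean algorithm:
  4t^4+40t^3-388t^2-2824t+10560 = (-2)(-2t^4-36t^3-142t^2+324t+1440) + (-32t^3-672t^2-2176t+13440)
  -2t^4-36t^3-142t^2+324t+1440 = ((1/16)t-3/16)(-32t^3-672t^2-2176t+13440) + (-132t^2-924t+3960)
  -32t^3-672t^2-2176t+13440 = ((8/33)t+112/33)(-132t^2-924t+3960) + (0)
Last nonzero remainder: -132t^2-924t+3960. Dividing through by -132 gives the monic gcd t^2+7t-30.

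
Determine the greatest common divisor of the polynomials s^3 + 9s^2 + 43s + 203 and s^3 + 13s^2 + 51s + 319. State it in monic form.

s^2 + 2s + 29

Repeated division with remainder:
  s^3 + 9s^2 + 43s + 203 = (s^3 + 13s^2 + 51s + 319) + (−4s^2 − 8s − 116)
  s^3 + 13s^2 + 51s + 319 = (−(1/4)s − 11/4)(−4s^2 − 8s − 116) + (0)
Last nonzero remainder: −4s^2 − 8s − 116. Dividing through by −4 gives the monic gcd s^2 + 2s + 29.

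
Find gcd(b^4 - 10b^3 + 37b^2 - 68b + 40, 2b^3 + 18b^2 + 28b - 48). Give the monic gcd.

b - 1

Euclidean algorithm in ℚ[b]:
  b^4 - 10b^3 + 37b^2 - 68b + 40 = ((1/2)b - 19/2)(2b^3 + 18b^2 + 28b - 48) + (194b^2 + 222b - 416)
  2b^3 + 18b^2 + 28b - 48 = ((1/97)b + 762/9409)(194b^2 + 222b - 416) + ((134640/9409)b - 134640/9409)
  194b^2 + 222b - 416 = ((912673/67320)b + 244634/8415)((134640/9409)b - 134640/9409) + (0)
Last nonzero remainder: (134640/9409)b - 134640/9409. Dividing through by 134640/9409 gives the monic gcd b - 1.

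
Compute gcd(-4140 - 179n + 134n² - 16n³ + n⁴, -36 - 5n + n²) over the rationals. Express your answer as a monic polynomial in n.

-36 - 5n + n²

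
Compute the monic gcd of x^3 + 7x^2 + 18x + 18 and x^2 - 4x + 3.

1

Apply the Euclidean algorithm:
  x^3 + 7x^2 + 18x + 18 = (x + 11)(x^2 - 4x + 3) + (59x - 15)
  x^2 - 4x + 3 = ((1/59)x - 221/3481)(59x - 15) + (7128/3481)
  59x - 15 = ((205379/7128)x - 17405/2376)(7128/3481) + (0)
The last nonzero remainder is the constant 7128/3481, so the polynomials are coprime and gcd = 1.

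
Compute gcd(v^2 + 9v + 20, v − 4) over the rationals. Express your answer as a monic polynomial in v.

1

Apply the Euclidean algorithm:
  v^2 + 9v + 20 = (v + 13)(v − 4) + (72)
  v − 4 = ((1/72)v − 1/18)(72) + (0)
The last nonzero remainder is the constant 72, so the polynomials are coprime and gcd = 1.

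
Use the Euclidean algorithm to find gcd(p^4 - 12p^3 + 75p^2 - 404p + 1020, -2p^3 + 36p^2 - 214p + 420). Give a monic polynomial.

p^2 - 11p + 30

Apply the Euclidean algorithm:
  p^4 - 12p^3 + 75p^2 - 404p + 1020 = (-(1/2)p - 3)(-2p^3 + 36p^2 - 214p + 420) + (76p^2 - 836p + 2280)
  -2p^3 + 36p^2 - 214p + 420 = (-(1/38)p + 7/38)(76p^2 - 836p + 2280) + (0)
Last nonzero remainder: 76p^2 - 836p + 2280. Dividing through by 76 gives the monic gcd p^2 - 11p + 30.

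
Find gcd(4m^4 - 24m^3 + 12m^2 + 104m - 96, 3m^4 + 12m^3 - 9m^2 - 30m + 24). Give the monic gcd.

Repeated division with remainder:
  4m^4 - 24m^3 + 12m^2 + 104m - 96 = (4/3)(3m^4 + 12m^3 - 9m^2 - 30m + 24) + (-40m^3 + 24m^2 + 144m - 128)
  3m^4 + 12m^3 - 9m^2 - 30m + 24 = (-(3/40)m - 69/200)(-40m^3 + 24m^2 + 144m - 128) + ((252/25)m^2 + (252/25)m - 504/25)
  -40m^3 + 24m^2 + 144m - 128 = (-(250/63)m + 400/63)((252/25)m^2 + (252/25)m - 504/25) + (0)
Last nonzero remainder: (252/25)m^2 + (252/25)m - 504/25. Dividing through by 252/25 gives the monic gcd m^2 + m - 2.

m^2 + m - 2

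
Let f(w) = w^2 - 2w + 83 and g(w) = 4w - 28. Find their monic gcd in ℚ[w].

1

By polynomial division,
  w^2 - 2w + 83 = ((1/4)w + 5/4)(4w - 28) + (118)
  4w - 28 = ((2/59)w - 14/59)(118) + (0)
The last nonzero remainder is the constant 118, so the polynomials are coprime and gcd = 1.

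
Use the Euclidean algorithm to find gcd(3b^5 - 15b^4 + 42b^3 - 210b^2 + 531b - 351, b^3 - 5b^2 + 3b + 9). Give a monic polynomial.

b^2 - 6b + 9

By polynomial division,
  3b^5 - 15b^4 + 42b^3 - 210b^2 + 531b - 351 = (3b^2 + 33)(b^3 - 5b^2 + 3b + 9) + (-72b^2 + 432b - 648)
  b^3 - 5b^2 + 3b + 9 = (-(1/72)b - 1/72)(-72b^2 + 432b - 648) + (0)
Last nonzero remainder: -72b^2 + 432b - 648. Dividing through by -72 gives the monic gcd b^2 - 6b + 9.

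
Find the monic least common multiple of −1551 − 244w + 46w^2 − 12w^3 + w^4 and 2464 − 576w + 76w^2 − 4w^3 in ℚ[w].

−86856 − 1256w + 2977w^2 − 1284w^3 + 198w^4 − 20w^5 + w^6

Euclidean algorithm in ℚ[w]:
  w^4 − 12w^3 + 46w^2 − 244w − 1551 = (−(1/4)w − 7/4)(−4w^3 + 76w^2 − 576w + 2464) + (35w^2 − 636w + 2761)
  −4w^3 + 76w^2 − 576w + 2464 = (−(4/35)w + 116/1225)(35w^2 − 636w + 2761) + (−(245284/1225)w + 2698124/1225)
  35w^2 − 636w + 2761 = (−(42875/245284)w + 307475/245284)(−(245284/1225)w + 2698124/1225) + (0)
Last nonzero remainder: −(245284/1225)w + 2698124/1225. Dividing through by −245284/1225 gives the monic gcd w − 11.
Then lcm(f, g) = f·g / gcd(f, g); expanding and making the result monic gives the answer.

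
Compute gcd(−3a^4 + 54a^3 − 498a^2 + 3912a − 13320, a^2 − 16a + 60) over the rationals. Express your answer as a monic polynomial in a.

Apply the Euclidean algorithm:
  −3a^4 + 54a^3 − 498a^2 + 3912a − 13320 = (−3a^2 + 6a − 222)(a^2 − 16a + 60) + (0)
The last nonzero remainder a^2 − 16a + 60 is already monic.

a^2 − 16a + 60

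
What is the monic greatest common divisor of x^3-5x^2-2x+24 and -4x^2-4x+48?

x-3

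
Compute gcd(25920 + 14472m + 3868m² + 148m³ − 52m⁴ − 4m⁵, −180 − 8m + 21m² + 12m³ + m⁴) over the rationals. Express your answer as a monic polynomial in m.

90 + 49m + 14m² + m³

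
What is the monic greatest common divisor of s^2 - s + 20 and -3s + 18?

1

Apply the Euclidean algorithm:
  s^2 - s + 20 = (-(1/3)s - 5/3)(-3s + 18) + (50)
  -3s + 18 = (-(3/50)s + 9/25)(50) + (0)
The last nonzero remainder is the constant 50, so the polynomials are coprime and gcd = 1.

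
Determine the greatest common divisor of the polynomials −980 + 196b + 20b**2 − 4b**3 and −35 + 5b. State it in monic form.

−7 + b

Apply the Euclidean algorithm:
  −4b**3 + 20b**2 + 196b − 980 = (−(4/5)b**2 − (8/5)b + 28)(5b − 35) + (0)
Last nonzero remainder: 5b − 35. Dividing through by 5 gives the monic gcd b − 7.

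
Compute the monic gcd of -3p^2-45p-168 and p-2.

1

Repeated division with remainder:
  -3p^2-45p-168 = (-3p-51)(p-2) + (-270)
  p-2 = (-(1/270)p+1/135)(-270) + (0)
The last nonzero remainder is the constant -270, so the polynomials are coprime and gcd = 1.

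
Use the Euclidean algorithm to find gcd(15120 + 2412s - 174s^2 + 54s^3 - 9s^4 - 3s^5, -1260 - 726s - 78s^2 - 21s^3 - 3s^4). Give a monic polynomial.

210 + 16s + 5s^2 + s^3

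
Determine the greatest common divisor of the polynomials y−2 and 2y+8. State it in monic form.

1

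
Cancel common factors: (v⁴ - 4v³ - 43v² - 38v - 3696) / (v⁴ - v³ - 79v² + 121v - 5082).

Euclidean algorithm in ℚ[v]:
  v⁴ - 4v³ - 43v² - 38v - 3696 = (v⁴ - v³ - 79v² + 121v - 5082) + (-3v³ + 36v² - 159v + 1386)
  v⁴ - v³ - 79v² + 121v - 5082 = (-(1/3)v - 11/3)(-3v³ + 36v² - 159v + 1386) + (0)
Last nonzero remainder: -3v³ + 36v² - 159v + 1386. Dividing through by -3 gives the monic gcd v³ - 12v² + 53v - 462.
Cancel v³ - 12v² + 53v - 462 from numerator and denominator to get the reduced form.

(v + 8)/(v + 11)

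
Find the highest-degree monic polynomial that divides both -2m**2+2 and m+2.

1

Euclidean algorithm in ℚ[m]:
  -2m**2+2 = (-2m+4)(m+2) + (-6)
  m+2 = (-(1/6)m-1/3)(-6) + (0)
The last nonzero remainder is the constant -6, so the polynomials are coprime and gcd = 1.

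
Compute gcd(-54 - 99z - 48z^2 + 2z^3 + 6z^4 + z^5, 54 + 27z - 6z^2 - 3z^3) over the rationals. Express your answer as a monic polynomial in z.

-18 - 9z + 2z^2 + z^3

Euclidean algorithm in ℚ[z]:
  z^5 + 6z^4 + 2z^3 - 48z^2 - 99z - 54 = (-(1/3)z^2 - (4/3)z - 1)(-3z^3 - 6z^2 + 27z + 54) + (0)
Last nonzero remainder: -3z^3 - 6z^2 + 27z + 54. Dividing through by -3 gives the monic gcd z^3 + 2z^2 - 9z - 18.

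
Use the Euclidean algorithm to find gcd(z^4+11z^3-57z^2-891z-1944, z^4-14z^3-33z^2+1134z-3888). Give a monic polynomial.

z^2-81

By polynomial division,
  z^4+11z^3-57z^2-891z-1944 = (z^4-14z^3-33z^2+1134z-3888) + (25z^3-24z^2-2025z+1944)
  z^4-14z^3-33z^2+1134z-3888 = ((1/25)z-326/625)(25z^3-24z^2-2025z+1944) + ((22176/625)z^2-1796256/625)
  25z^3-24z^2-2025z+1944 = ((15625/22176)z-625/924)((22176/625)z^2-1796256/625) + (0)
Last nonzero remainder: (22176/625)z^2-1796256/625. Dividing through by 22176/625 gives the monic gcd z^2-81.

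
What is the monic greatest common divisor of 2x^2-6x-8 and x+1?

x+1

Apply the Euclidean algorithm:
  2x^2-6x-8 = (2x-8)(x+1) + (0)
The last nonzero remainder x+1 is already monic.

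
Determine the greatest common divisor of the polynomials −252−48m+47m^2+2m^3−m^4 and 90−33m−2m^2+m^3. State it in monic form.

−18+3m+m^2

Euclidean algorithm in ℚ[m]:
  −m^4+2m^3+47m^2−48m−252 = (−m)(m^3−2m^2−33m+90) + (14m^2+42m−252)
  m^3−2m^2−33m+90 = ((1/14)m−5/14)(14m^2+42m−252) + (0)
Last nonzero remainder: 14m^2+42m−252. Dividing through by 14 gives the monic gcd m^2+3m−18.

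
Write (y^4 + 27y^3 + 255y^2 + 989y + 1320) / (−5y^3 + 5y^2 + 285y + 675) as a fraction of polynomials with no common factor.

(−y^2 − 19y − 88)/(5y − 45)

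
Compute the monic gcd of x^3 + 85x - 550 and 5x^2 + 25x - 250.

x - 5

Repeated division with remainder:
  x^3 + 85x - 550 = ((1/5)x - 1)(5x^2 + 25x - 250) + (160x - 800)
  5x^2 + 25x - 250 = ((1/32)x + 5/16)(160x - 800) + (0)
Last nonzero remainder: 160x - 800. Dividing through by 160 gives the monic gcd x - 5.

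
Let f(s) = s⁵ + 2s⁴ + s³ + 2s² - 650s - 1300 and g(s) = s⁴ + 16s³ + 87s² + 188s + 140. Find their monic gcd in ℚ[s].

s² + 7s + 10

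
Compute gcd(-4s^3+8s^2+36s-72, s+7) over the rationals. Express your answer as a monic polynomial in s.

Euclidean algorithm in ℚ[s]:
  -4s^3+8s^2+36s-72 = (-4s^2+36s-216)(s+7) + (1440)
  s+7 = ((1/1440)s+7/1440)(1440) + (0)
The last nonzero remainder is the constant 1440, so the polynomials are coprime and gcd = 1.

1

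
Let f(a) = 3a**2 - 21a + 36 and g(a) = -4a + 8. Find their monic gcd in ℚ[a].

Euclidean algorithm in ℚ[a]:
  3a**2 - 21a + 36 = (-(3/4)a + 15/4)(-4a + 8) + (6)
  -4a + 8 = (-(2/3)a + 4/3)(6) + (0)
The last nonzero remainder is the constant 6, so the polynomials are coprime and gcd = 1.

1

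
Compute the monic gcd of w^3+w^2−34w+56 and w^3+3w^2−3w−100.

Euclidean algorithm in ℚ[w]:
  w^3+w^2−34w+56 = (w^3+3w^2−3w−100) + (−2w^2−31w+156)
  w^3+3w^2−3w−100 = (−(1/2)w+25/4)(−2w^2−31w+156) + ((1075/4)w−1075)
  −2w^2−31w+156 = (−(8/1075)w−156/1075)((1075/4)w−1075) + (0)
Last nonzero remainder: (1075/4)w−1075. Dividing through by 1075/4 gives the monic gcd w−4.

w−4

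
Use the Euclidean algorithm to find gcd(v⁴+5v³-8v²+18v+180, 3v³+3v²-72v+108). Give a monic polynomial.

Repeated division with remainder:
  v⁴+5v³-8v²+18v+180 = ((1/3)v+4/3)(3v³+3v²-72v+108) + (12v²+78v+36)
  3v³+3v²-72v+108 = ((1/4)v-11/8)(12v²+78v+36) + ((105/4)v+315/2)
  12v²+78v+36 = ((16/35)v+8/35)((105/4)v+315/2) + (0)
Last nonzero remainder: (105/4)v+315/2. Dividing through by 105/4 gives the monic gcd v+6.

v+6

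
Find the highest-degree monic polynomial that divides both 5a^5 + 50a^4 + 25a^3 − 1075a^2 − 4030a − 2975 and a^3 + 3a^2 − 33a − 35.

Repeated division with remainder:
  5a^5 + 50a^4 + 25a^3 − 1075a^2 − 4030a − 2975 = (5a^2 + 35a + 85)(a^3 + 3a^2 − 33a − 35) + (0)
The last nonzero remainder a^3 + 3a^2 − 33a − 35 is already monic.

a^3 + 3a^2 − 33a − 35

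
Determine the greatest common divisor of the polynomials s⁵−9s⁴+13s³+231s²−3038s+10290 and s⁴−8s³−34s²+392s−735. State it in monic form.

Apply the Euclidean algorithm:
  s⁵−9s⁴+13s³+231s²−3038s+10290 = (s−1)(s⁴−8s³−34s²+392s−735) + (39s³−195s²−1911s+9555)
  s⁴−8s³−34s²+392s−735 = ((1/39)s−1/13)(39s³−195s²−1911s+9555) + (0)
Last nonzero remainder: 39s³−195s²−1911s+9555. Dividing through by 39 gives the monic gcd s³−5s²−49s+245.

s³−5s²−49s+245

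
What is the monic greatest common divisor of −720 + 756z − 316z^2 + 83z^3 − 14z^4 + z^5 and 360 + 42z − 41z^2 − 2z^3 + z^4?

By polynomial division,
  z^5 − 14z^4 + 83z^3 − 316z^2 + 756z − 720 = (z − 12)(z^4 − 2z^3 − 41z^2 + 42z + 360) + (100z^3 − 850z^2 + 900z + 3600)
  z^4 − 2z^3 − 41z^2 + 42z + 360 = ((1/100)z + 13/200)(100z^3 − 850z^2 + 900z + 3600) + ((21/4)z^2 − (105/2)z + 126)
  100z^3 − 850z^2 + 900z + 3600 = ((400/21)z + 200/7)((21/4)z^2 − (105/2)z + 126) + (0)
Last nonzero remainder: (21/4)z^2 − (105/2)z + 126. Dividing through by 21/4 gives the monic gcd z^2 − 10z + 24.

24 − 10z + z^2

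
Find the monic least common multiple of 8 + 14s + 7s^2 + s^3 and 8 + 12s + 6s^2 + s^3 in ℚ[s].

32 + 88s + 92s^2 + 46s^3 + 11s^4 + s^5

Apply the Euclidean algorithm:
  s^3 + 7s^2 + 14s + 8 = (s^3 + 6s^2 + 12s + 8) + (s^2 + 2s)
  s^3 + 6s^2 + 12s + 8 = (s + 4)(s^2 + 2s) + (4s + 8)
  s^2 + 2s = ((1/4)s)(4s + 8) + (0)
Last nonzero remainder: 4s + 8. Dividing through by 4 gives the monic gcd s + 2.
Then lcm(f, g) = f·g / gcd(f, g); expanding and making the result monic gives the answer.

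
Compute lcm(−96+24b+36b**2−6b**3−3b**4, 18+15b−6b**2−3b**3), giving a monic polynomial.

96+104b−36b**2−50b**3−b**4+6b**5+b**6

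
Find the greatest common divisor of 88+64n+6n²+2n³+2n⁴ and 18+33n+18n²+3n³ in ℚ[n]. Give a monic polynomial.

2+n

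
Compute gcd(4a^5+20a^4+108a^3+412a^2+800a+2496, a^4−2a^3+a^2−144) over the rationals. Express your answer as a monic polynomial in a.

By polynomial division,
  4a^5+20a^4+108a^3+412a^2+800a+2496 = (4a+28)(a^4−2a^3+a^2−144) + (160a^3+384a^2+1376a+6528)
  a^4−2a^3+a^2−144 = ((1/160)a−11/400)(160a^3+384a^2+1376a+6528) + ((74/25)a^2−(74/25)a+888/25)
  160a^3+384a^2+1376a+6528 = ((2000/37)a+6800/37)((74/25)a^2−(74/25)a+888/25) + (0)
Last nonzero remainder: (74/25)a^2−(74/25)a+888/25. Dividing through by 74/25 gives the monic gcd a^2−a+12.

a^2−a+12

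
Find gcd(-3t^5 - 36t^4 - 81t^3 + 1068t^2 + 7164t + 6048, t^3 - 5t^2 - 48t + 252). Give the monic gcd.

t^2 + t - 42

Euclidean algorithm in ℚ[t]:
  -3t^5 - 36t^4 - 81t^3 + 1068t^2 + 7164t + 6048 = (-3t^2 - 51t - 480)(t^3 - 5t^2 - 48t + 252) + (-3024t^2 - 3024t + 127008)
  t^3 - 5t^2 - 48t + 252 = (-(1/3024)t + 1/504)(-3024t^2 - 3024t + 127008) + (0)
Last nonzero remainder: -3024t^2 - 3024t + 127008. Dividing through by -3024 gives the monic gcd t^2 + t - 42.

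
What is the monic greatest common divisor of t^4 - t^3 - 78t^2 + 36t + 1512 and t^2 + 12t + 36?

t^2 + 12t + 36

By polynomial division,
  t^4 - t^3 - 78t^2 + 36t + 1512 = (t^2 - 13t + 42)(t^2 + 12t + 36) + (0)
The last nonzero remainder t^2 + 12t + 36 is already monic.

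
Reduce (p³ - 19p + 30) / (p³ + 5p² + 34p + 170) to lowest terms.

(p² - 5p + 6)/(p² + 34)

Repeated division with remainder:
  p³ - 19p + 30 = (p³ + 5p² + 34p + 170) + (-5p² - 53p - 140)
  p³ + 5p² + 34p + 170 = (-(1/5)p + 28/25)(-5p² - 53p - 140) + ((1634/25)p + 1634/5)
  -5p² - 53p - 140 = (-(125/1634)p - 350/817)((1634/25)p + 1634/5) + (0)
Last nonzero remainder: (1634/25)p + 1634/5. Dividing through by 1634/25 gives the monic gcd p + 5.
Cancel p + 5 from numerator and denominator to get the reduced form.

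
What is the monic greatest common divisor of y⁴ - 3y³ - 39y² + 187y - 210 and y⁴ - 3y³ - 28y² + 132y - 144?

y² - 5y + 6

By polynomial division,
  y⁴ - 3y³ - 39y² + 187y - 210 = (y⁴ - 3y³ - 28y² + 132y - 144) + (-11y² + 55y - 66)
  y⁴ - 3y³ - 28y² + 132y - 144 = (-(1/11)y² - (2/11)y + 24/11)(-11y² + 55y - 66) + (0)
Last nonzero remainder: -11y² + 55y - 66. Dividing through by -11 gives the monic gcd y² - 5y + 6.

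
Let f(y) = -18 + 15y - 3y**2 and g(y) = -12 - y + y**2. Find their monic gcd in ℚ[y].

1

Euclidean algorithm in ℚ[y]:
  -3y**2 + 15y - 18 = (-3)(y**2 - y - 12) + (12y - 54)
  y**2 - y - 12 = ((1/12)y + 7/24)(12y - 54) + (15/4)
  12y - 54 = ((16/5)y - 72/5)(15/4) + (0)
The last nonzero remainder is the constant 15/4, so the polynomials are coprime and gcd = 1.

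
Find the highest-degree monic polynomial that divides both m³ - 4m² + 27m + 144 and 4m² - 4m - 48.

m + 3

Euclidean algorithm in ℚ[m]:
  m³ - 4m² + 27m + 144 = ((1/4)m - 3/4)(4m² - 4m - 48) + (36m + 108)
  4m² - 4m - 48 = ((1/9)m - 4/9)(36m + 108) + (0)
Last nonzero remainder: 36m + 108. Dividing through by 36 gives the monic gcd m + 3.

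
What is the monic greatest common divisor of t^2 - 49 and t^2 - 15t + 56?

t - 7

Euclidean algorithm in ℚ[t]:
  t^2 - 49 = (t^2 - 15t + 56) + (15t - 105)
  t^2 - 15t + 56 = ((1/15)t - 8/15)(15t - 105) + (0)
Last nonzero remainder: 15t - 105. Dividing through by 15 gives the monic gcd t - 7.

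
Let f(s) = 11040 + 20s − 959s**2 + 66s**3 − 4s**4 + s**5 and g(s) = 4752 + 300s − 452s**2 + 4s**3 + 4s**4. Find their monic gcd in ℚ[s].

Euclidean algorithm in ℚ[s]:
  s**5 − 4s**4 + 66s**3 − 959s**2 + 20s + 11040 = ((1/4)s − 5/4)(4s**4 + 4s**3 − 452s**2 + 300s + 4752) + (184s**3 − 1599s**2 − 793s + 16980)
  4s**4 + 4s**3 − 452s**2 + 300s + 4752 = ((1/46)s + 1783/8464)(184s**3 − 1599s**2 − 793s + 16980) + (−(828799/8464)s**2 + (828799/8464)s + 2486397/2116)
  184s**3 − 1599s**2 − 793s + 16980 = (−(1557376/828799)s + 11976560/828799)(−(828799/8464)s**2 + (828799/8464)s + 2486397/2116) + (0)
Last nonzero remainder: −(828799/8464)s**2 + (828799/8464)s + 2486397/2116. Dividing through by −828799/8464 gives the monic gcd s**2 − s − 12.

−12 − s + s**2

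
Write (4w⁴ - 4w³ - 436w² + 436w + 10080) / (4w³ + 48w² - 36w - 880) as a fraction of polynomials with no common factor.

(w³ - 6w² - 79w + 504)/(w² + 7w - 44)

Apply the Euclidean algorithm:
  4w⁴ - 4w³ - 436w² + 436w + 10080 = (w - 13)(4w³ + 48w² - 36w - 880) + (224w² + 848w - 1360)
  4w³ + 48w² - 36w - 880 = ((1/56)w + 115/784)(224w² + 848w - 1360) + (-(6669/49)w - 33345/49)
  224w² + 848w - 1360 = (-(10976/6669)w + 13328/6669)(-(6669/49)w - 33345/49) + (0)
Last nonzero remainder: -(6669/49)w - 33345/49. Dividing through by -6669/49 gives the monic gcd w + 5.
Cancel w + 5 from numerator and denominator to get the reduced form.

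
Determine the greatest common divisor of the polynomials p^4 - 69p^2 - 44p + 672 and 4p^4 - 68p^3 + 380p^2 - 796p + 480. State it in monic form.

p^2 - 11p + 24

Euclidean algorithm in ℚ[p]:
  p^4 - 69p^2 - 44p + 672 = (1/4)(4p^4 - 68p^3 + 380p^2 - 796p + 480) + (17p^3 - 164p^2 + 155p + 552)
  4p^4 - 68p^3 + 380p^2 - 796p + 480 = ((4/17)p - 500/289)(17p^3 - 164p^2 + 155p + 552) + ((17280/289)p^2 - (190080/289)p + 414720/289)
  17p^3 - 164p^2 + 155p + 552 = ((4913/17280)p + 6647/17280)((17280/289)p^2 - (190080/289)p + 414720/289) + (0)
Last nonzero remainder: (17280/289)p^2 - (190080/289)p + 414720/289. Dividing through by 17280/289 gives the monic gcd p^2 - 11p + 24.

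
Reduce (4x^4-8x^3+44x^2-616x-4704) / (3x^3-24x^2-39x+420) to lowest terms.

(4x^2+4x+168)/(3x-15)

Apply the Euclidean algorithm:
  4x^4-8x^3+44x^2-616x-4704 = ((4/3)x+8)(3x^3-24x^2-39x+420) + (288x^2-864x-8064)
  3x^3-24x^2-39x+420 = ((1/96)x-5/96)(288x^2-864x-8064) + (0)
Last nonzero remainder: 288x^2-864x-8064. Dividing through by 288 gives the monic gcd x^2-3x-28.
Cancel x^2-3x-28 from numerator and denominator to get the reduced form.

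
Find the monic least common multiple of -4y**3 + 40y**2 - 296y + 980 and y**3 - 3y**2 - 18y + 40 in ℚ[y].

Repeated division with remainder:
  -4y**3 + 40y**2 - 296y + 980 = (-4)(y**3 - 3y**2 - 18y + 40) + (28y**2 - 368y + 1140)
  y**3 - 3y**2 - 18y + 40 = ((1/28)y + 71/196)(28y**2 - 368y + 1140) + ((3655/49)y - 18275/49)
  28y**2 - 368y + 1140 = ((1372/3655)y - 11172/3655)((3655/49)y - 18275/49) + (0)
Last nonzero remainder: (3655/49)y - 18275/49. Dividing through by 3655/49 gives the monic gcd y - 5.
Then lcm(f, g) = f·g / gcd(f, g); expanding and making the result monic gives the answer.

y**5 - 8y**4 + 46y**3 - 17y**2 - 1082y + 1960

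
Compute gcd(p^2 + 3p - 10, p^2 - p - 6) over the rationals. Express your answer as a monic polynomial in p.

Apply the Euclidean algorithm:
  p^2 + 3p - 10 = (p^2 - p - 6) + (4p - 4)
  p^2 - p - 6 = ((1/4)p)(4p - 4) + (-6)
  4p - 4 = (-(2/3)p + 2/3)(-6) + (0)
The last nonzero remainder is the constant -6, so the polynomials are coprime and gcd = 1.

1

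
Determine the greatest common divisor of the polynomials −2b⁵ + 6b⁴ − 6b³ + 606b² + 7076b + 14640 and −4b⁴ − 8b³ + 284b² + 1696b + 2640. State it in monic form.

b² − 7b − 30

Repeated division with remainder:
  −2b⁵ + 6b⁴ − 6b³ + 606b² + 7076b + 14640 = ((1/2)b − 5/2)(−4b⁴ − 8b³ + 284b² + 1696b + 2640) + (−168b³ + 468b² + 9996b + 21240)
  −4b⁴ − 8b³ + 284b² + 1696b + 2640 = ((1/42)b + 67/588)(−168b³ + 468b² + 9996b + 21240) + (−(359/49)b² + (359/7)b + 10770/49)
  −168b³ + 468b² + 9996b + 21240 = ((8232/359)b + 34692/359)(−(359/49)b² + (359/7)b + 10770/49) + (0)
Last nonzero remainder: −(359/49)b² + (359/7)b + 10770/49. Dividing through by −359/49 gives the monic gcd b² − 7b − 30.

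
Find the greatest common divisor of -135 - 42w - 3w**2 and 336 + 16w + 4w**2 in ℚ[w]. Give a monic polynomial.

Euclidean algorithm in ℚ[w]:
  -3w**2 - 42w - 135 = (-3/4)(4w**2 + 16w + 336) + (-30w + 117)
  4w**2 + 16w + 336 = (-(2/15)w - 79/75)(-30w + 117) + (11481/25)
  -30w + 117 = (-(250/3827)w + 975/3827)(11481/25) + (0)
The last nonzero remainder is the constant 11481/25, so the polynomials are coprime and gcd = 1.

1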